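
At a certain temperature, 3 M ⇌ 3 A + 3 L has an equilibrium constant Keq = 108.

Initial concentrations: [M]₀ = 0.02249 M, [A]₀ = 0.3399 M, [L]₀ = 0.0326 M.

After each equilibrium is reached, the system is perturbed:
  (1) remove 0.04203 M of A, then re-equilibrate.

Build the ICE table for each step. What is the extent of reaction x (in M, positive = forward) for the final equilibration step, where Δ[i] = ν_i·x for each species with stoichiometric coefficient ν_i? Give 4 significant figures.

Q₀ = 0.1196 vs Keq = 108 ⇒ Q<K, forward
Step 1:
                   M          A          L
  Initial    0.02249     0.3399     0.0326
  Change    -0.01863    0.01863    0.01863
  Equil     0.003857     0.3585    0.05123
  solve Keq expr → x = 0.006211; check Q = 108
Then remove 0.04203 M of A.
Step 2:
                   M          A          L
  Initial   0.003857     0.3165    0.05123
  Change  -4.1972e-04 4.1972e-04 4.1972e-04
  Equil     0.003437     0.3169    0.05165
  solve Keq expr → x = 1.3991e-04; check Q = 108

x = 1.3991e-04 M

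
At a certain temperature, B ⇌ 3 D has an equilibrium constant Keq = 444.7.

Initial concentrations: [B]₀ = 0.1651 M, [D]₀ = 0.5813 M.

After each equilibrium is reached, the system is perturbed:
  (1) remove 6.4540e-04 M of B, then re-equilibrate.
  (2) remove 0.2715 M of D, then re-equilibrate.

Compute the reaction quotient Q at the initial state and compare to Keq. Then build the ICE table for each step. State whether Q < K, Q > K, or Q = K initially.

Q₀ = 1.19 vs Keq = 444.7 ⇒ Q<K, forward
Step 1:
                   B          D
  init        0.1651     0.5813
  Δ          -0.1624     0.4871
  eq        0.002742      1.068
  solve Keq expr → x = 0.1624; check Q = 444.7
Then remove 6.4540e-04 M of B.
Step 2:
                   B          D
  init      0.002097      1.068
  Δ       6.3085e-04  -0.001893
  eq        0.002728      1.066
  solve Keq expr → x = -6.3085e-04; check Q = 444.7
Then remove 0.2715 M of D.
Step 3:
                   B          D
  init      0.002728      0.795
  Δ        -0.001578   0.004733
  eq         0.00115     0.7997
  solve Keq expr → x = 0.001578; check Q = 444.7

Q₀ = 1.19; Q < K (proceeds forward)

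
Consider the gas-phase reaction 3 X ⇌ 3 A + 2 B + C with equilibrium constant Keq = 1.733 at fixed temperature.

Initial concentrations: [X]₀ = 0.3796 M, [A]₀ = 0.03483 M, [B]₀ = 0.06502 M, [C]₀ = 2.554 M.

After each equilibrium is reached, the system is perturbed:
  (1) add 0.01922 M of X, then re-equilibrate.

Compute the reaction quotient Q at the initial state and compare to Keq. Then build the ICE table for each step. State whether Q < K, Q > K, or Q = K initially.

Q₀ = 8.3406e-06 vs Keq = 1.733 ⇒ Q<K, forward
Step 1:
                  X         A         B         C
  init       0.3796   0.03483   0.06502     2.554
  Δ         -0.2536    0.2536    0.1691   0.08453
  eq          0.126    0.2884    0.2341     2.639
  solve Keq expr → x = 0.08453; check Q = 1.733
Then add 0.01922 M of X.
Step 2:
                  X         A         B         C
  init       0.1452    0.2884    0.2341     2.639
  Δ        -0.01137   0.01137  0.007582  0.003791
  eq         0.1339    0.2998    0.2417     2.642
  solve Keq expr → x = 0.003791; check Q = 1.733

Q₀ = 8.3406e-06; Q < K (proceeds forward)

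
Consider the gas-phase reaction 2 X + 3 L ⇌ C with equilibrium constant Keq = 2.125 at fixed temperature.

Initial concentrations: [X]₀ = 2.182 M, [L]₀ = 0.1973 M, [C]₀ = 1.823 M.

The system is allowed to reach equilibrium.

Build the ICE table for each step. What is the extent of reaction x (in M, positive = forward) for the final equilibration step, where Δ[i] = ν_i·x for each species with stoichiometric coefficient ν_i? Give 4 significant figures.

Q₀ = 49.85 vs Keq = 2.125 ⇒ Q>K, reverse
Step 1:
                   X          L          C
  I            2.182     0.1973      1.823
  C            0.215     0.3226    -0.1075
  E            2.397     0.5199      1.715
  solve Keq expr → x = -0.1075; check Q = 2.125

x = -0.1075 M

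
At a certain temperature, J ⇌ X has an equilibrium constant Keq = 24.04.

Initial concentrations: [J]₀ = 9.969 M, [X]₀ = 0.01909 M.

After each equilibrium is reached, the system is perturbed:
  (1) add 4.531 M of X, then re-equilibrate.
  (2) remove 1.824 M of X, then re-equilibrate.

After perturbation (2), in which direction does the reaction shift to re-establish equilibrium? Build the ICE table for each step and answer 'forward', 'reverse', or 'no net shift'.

Direction: forward

Q₀ = 0.001915 vs Keq = 24.04 ⇒ Q<K, forward
Step 1:
                   J          X
  I            9.969    0.01909
  C            -9.57       9.57
  E           0.3989      9.589
  solve Keq expr → x = 9.57; check Q = 24.04
Then add 4.531 M of X.
Step 2:
                   J          X
  I           0.3989      14.12
  C            0.181     -0.181
  E           0.5798      13.94
  solve Keq expr → x = -0.181; check Q = 24.04
Then remove 1.824 M of X.
Step 3:
                   J          X
  I           0.5798      12.12
  C         -0.07284    0.07284
  E            0.507      12.19
  solve Keq expr → x = 0.07284; check Q = 24.04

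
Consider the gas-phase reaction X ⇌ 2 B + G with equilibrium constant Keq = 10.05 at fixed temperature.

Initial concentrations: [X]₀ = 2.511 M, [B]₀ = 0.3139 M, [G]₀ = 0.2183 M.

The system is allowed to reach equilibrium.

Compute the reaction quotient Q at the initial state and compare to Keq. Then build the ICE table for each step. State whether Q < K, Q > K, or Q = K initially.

Q₀ = 0.008566; Q < K (proceeds forward)

Q₀ = 0.008566 vs Keq = 10.05 ⇒ Q<K, forward
Step 1:
                    X           B           G
  init          2.511      0.3139      0.2183
  Δ             -1.28        2.56        1.28
  eq            1.231       2.874       1.498
  solve Keq expr → x = 1.28; check Q = 10.05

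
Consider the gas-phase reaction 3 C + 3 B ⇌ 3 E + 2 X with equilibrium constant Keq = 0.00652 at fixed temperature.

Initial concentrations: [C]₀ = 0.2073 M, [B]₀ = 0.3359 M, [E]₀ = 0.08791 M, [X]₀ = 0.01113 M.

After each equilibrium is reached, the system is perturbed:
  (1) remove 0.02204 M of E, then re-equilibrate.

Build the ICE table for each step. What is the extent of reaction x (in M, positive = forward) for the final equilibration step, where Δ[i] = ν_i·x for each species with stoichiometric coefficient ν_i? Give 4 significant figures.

x = 0.002109 M

Q₀ = 2.4927e-04 vs Keq = 0.00652 ⇒ Q<K, forward
Step 1:
                    C           B           E           X
  I            0.2073      0.3359     0.08791     0.01113
  C          -0.02565    -0.02565     0.02565      0.0171
  E            0.1817      0.3103      0.1136     0.02823
  solve Keq expr → x = 0.00855; check Q = 0.00652
Then remove 0.02204 M of E.
Step 2:
                    C           B           E           X
  I            0.1817      0.3103     0.09152     0.02823
  C         -0.006328   -0.006328    0.006328    0.004219
  E            0.1753      0.3039     0.09785     0.03245
  solve Keq expr → x = 0.002109; check Q = 0.00652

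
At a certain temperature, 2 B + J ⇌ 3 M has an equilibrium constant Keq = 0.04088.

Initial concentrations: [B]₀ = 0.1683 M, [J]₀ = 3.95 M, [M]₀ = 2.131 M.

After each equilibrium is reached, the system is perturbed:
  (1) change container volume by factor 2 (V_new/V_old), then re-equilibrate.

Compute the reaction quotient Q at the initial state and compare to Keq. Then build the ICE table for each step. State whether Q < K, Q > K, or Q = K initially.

Q₀ = 86.49 vs Keq = 0.04088 ⇒ Q>K, reverse
Step 1:
                   B          J          M
  Initial     0.1683       3.95      2.131
  Change       1.001     0.5007     -1.502
  Equil         1.17      4.451      0.629
  solve Keq expr → x = -0.5007; check Q = 0.04088
Then change container volume by factor 2 (V_new/V_old).
Step 2:
                   B          J          M
  Initial     0.5848      2.225     0.3145
  Change           0          0          0
  Equil       0.5848      2.225     0.3145
  solve Keq expr → x = 0; check Q = 0.04088

Q₀ = 86.49; Q > K (proceeds reverse)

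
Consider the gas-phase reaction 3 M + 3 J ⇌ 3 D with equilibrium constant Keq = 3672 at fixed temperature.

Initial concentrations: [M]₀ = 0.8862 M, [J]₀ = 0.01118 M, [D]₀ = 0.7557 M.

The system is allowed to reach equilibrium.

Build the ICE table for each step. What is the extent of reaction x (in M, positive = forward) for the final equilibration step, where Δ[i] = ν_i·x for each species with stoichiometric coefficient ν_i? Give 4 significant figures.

Q₀ = 4.4374e+05 vs Keq = 3672 ⇒ Q>K, reverse
Step 1:
                   M          J          D
  I           0.8862    0.01118     0.7557
  C          0.03903    0.03903   -0.03903
  E           0.9252    0.05021     0.7167
  solve Keq expr → x = -0.01301; check Q = 3672

x = -0.01301 M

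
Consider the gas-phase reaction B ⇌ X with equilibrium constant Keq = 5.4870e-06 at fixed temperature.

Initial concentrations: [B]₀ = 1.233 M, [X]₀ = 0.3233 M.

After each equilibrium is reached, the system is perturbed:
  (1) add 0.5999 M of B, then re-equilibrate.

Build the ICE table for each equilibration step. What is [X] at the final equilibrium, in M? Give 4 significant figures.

Q₀ = 0.2622 vs Keq = 5.4870e-06 ⇒ Q>K, reverse
Step 1:
                  B         X
  Initial     1.233    0.3233
  Change     0.3233   -0.3233
  Equil       1.556 8.5394e-06
  solve Keq expr → x = -0.3233; check Q = 5.4870e-06
Then add 0.5999 M of B.
Step 2:
                  B         X
  Initial     2.156 8.5394e-06
  Change  -3.2916e-06 3.2916e-06
  Equil       2.156 1.1831e-05
  solve Keq expr → x = 3.2916e-06; check Q = 5.4870e-06

[X]_eq = 1.1831e-05 M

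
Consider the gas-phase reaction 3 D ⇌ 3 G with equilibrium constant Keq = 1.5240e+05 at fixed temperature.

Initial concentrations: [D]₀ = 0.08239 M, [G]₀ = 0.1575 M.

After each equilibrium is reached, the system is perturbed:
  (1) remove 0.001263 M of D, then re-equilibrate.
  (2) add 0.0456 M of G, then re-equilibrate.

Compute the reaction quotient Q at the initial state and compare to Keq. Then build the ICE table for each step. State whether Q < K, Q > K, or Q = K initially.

Q₀ = 6.986; Q < K (proceeds forward)

Q₀ = 6.986 vs Keq = 1.5240e+05 ⇒ Q<K, forward
Step 1:
                   D          G
  init       0.08239     0.1575
  Δ         -0.07798    0.07798
  eq        0.004409     0.2355
  solve Keq expr → x = 0.02599; check Q = 1.5240e+05
Then remove 0.001263 M of D.
Step 2:
                   D          G
  init      0.003146     0.2355
  Δ          0.00124   -0.00124
  eq        0.004385     0.2342
  solve Keq expr → x = -4.1326e-04; check Q = 1.5240e+05
Then add 0.0456 M of G.
Step 3:
                   D          G
  init      0.004385     0.2798
  Δ       8.3801e-04 -8.3801e-04
  eq        0.005223      0.279
  solve Keq expr → x = -2.7934e-04; check Q = 1.5240e+05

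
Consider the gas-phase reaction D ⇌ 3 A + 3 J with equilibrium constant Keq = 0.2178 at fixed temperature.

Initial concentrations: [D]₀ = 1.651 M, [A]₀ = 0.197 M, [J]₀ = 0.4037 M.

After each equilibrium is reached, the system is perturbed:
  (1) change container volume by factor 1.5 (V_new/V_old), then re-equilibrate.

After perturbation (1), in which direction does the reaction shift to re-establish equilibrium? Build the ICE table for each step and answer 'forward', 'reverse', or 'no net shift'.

Direction: forward

Q₀ = 3.0467e-04 vs Keq = 0.2178 ⇒ Q<K, forward
Step 1:
                  D         A         J
  init        1.651     0.197    0.4037
  Δ         -0.1778    0.5335    0.5335
  eq          1.473    0.7305    0.9372
  solve Keq expr → x = 0.1778; check Q = 0.2178
Then change container volume by factor 1.5 (V_new/V_old).
Step 2:
                  D         A         J
  init       0.9821     0.487    0.6248
  Δ        -0.07034     0.211     0.211
  eq         0.9118     0.698    0.8358
  solve Keq expr → x = 0.07034; check Q = 0.2178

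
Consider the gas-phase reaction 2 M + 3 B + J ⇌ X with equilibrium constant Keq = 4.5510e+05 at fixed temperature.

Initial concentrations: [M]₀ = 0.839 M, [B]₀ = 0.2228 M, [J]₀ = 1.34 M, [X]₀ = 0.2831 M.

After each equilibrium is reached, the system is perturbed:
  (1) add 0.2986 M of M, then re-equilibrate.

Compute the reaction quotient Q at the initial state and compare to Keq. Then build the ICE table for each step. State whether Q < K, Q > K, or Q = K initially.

Q₀ = 27.14; Q < K (proceeds forward)

Q₀ = 27.14 vs Keq = 4.5510e+05 ⇒ Q<K, forward
Step 1:
                    M           B           J           X
  Initial       0.839      0.2228        1.34      0.2831
  Change      -0.1413      -0.212    -0.07067     0.07067
  Equil        0.6977      0.0108       1.269      0.3538
  solve Keq expr → x = 0.07067; check Q = 4.5510e+05
Then add 0.2986 M of M.
Step 2:
                    M           B           J           X
  Initial      0.9963      0.0108       1.269      0.3538
  Change    -0.001511   -0.002266 -7.5533e-04  7.5533e-04
  Equil        0.9948     0.00853       1.269      0.3545
  solve Keq expr → x = 7.5533e-04; check Q = 4.5510e+05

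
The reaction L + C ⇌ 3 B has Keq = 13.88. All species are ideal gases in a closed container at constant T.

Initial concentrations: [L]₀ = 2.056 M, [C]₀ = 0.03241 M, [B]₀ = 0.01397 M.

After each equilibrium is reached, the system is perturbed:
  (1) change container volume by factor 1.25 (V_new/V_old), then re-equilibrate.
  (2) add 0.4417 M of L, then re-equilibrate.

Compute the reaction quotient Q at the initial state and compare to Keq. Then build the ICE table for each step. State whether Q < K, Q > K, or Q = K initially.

Q₀ = 4.0915e-05; Q < K (proceeds forward)

Q₀ = 4.0915e-05 vs Keq = 13.88 ⇒ Q<K, forward
Step 1:
                    L           C           B
  init          2.056     0.03241     0.01397
  Δ          -0.03236    -0.03236     0.09708
  eq            2.024  4.8761e-05      0.1111
  solve Keq expr → x = 0.03236; check Q = 13.88
Then change container volume by factor 1.25 (V_new/V_old).
Step 2:
                    L           C           B
  init          1.619  3.9009e-05     0.08884
  Δ       -7.7771e-06 -7.7771e-06  2.3331e-05
  eq            1.619  3.1232e-05     0.08887
  solve Keq expr → x = 7.7771e-06; check Q = 13.88
Then add 0.4417 M of L.
Step 3:
                    L           C           B
  init          2.061  3.1232e-05     0.08887
  Δ       -6.6781e-06 -6.6781e-06  2.0034e-05
  eq            2.061  2.4554e-05     0.08889
  solve Keq expr → x = 6.6781e-06; check Q = 13.88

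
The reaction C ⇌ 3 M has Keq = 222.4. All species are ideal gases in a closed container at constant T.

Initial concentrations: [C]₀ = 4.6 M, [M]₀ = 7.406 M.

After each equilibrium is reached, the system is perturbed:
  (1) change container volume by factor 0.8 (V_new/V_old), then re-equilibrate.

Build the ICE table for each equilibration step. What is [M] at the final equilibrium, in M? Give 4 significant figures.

Q₀ = 88.31 vs Keq = 222.4 ⇒ Q<K, forward
Step 1:
                   C          M
  init           4.6      7.406
  Δ          -0.7081      2.124
  eq           3.892       9.53
  solve Keq expr → x = 0.7081; check Q = 222.4
Then change container volume by factor 0.8 (V_new/V_old).
Step 2:
                   C          M
  init         4.865      11.91
  Δ           0.4471     -1.341
  eq           5.312      10.57
  solve Keq expr → x = -0.4471; check Q = 222.4

[M]_eq = 10.57 M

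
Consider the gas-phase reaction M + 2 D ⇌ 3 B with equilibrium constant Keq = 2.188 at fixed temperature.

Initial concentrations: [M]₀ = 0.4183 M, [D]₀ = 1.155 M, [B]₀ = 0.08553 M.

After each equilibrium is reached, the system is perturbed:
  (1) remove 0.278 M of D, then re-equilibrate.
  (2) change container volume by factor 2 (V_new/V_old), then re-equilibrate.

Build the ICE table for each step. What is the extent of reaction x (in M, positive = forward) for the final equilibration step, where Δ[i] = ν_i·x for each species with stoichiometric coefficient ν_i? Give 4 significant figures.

Q₀ = 0.001121 vs Keq = 2.188 ⇒ Q<K, forward
Step 1:
                    M           D           B
  Initial      0.4183       1.155     0.08553
  Change      -0.1927     -0.3854      0.5781
  Equil        0.2256      0.7696      0.6637
  solve Keq expr → x = 0.1927; check Q = 2.188
Then remove 0.278 M of D.
Step 2:
                    M           D           B
  Initial      0.2256      0.4916      0.6637
  Change      0.03386     0.06773     -0.1016
  Equil        0.2595      0.5593      0.5621
  solve Keq expr → x = -0.03386; check Q = 2.188
Then change container volume by factor 2 (V_new/V_old).
Step 3:
                    M           D           B
  Initial      0.1297      0.2797       0.281
  Change            0           0           0
  Equil        0.1297      0.2797       0.281
  solve Keq expr → x = 0; check Q = 2.188

x = 0 M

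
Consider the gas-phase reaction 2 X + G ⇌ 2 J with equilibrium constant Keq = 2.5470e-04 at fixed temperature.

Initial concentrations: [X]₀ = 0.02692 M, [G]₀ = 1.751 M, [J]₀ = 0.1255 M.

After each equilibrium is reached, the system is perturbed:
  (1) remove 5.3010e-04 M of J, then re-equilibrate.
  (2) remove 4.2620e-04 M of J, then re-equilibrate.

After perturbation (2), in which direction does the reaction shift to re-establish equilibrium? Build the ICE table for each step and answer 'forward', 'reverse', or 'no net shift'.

Direction: forward

Q₀ = 12.41 vs Keq = 2.5470e-04 ⇒ Q>K, reverse
Step 1:
                  X         G         J
  init      0.02692     1.751    0.1255
  Δ          0.1223   0.06115   -0.1223
  eq         0.1492     1.812  0.003206
  solve Keq expr → x = -0.06115; check Q = 2.5470e-04
Then remove 5.3010e-04 M of J.
Step 2:
                  X         G         J
  init       0.1492     1.812  0.002676
  Δ       -5.1873e-04 -2.5936e-04 5.1873e-04
  eq         0.1487     1.812  0.003194
  solve Keq expr → x = 2.5936e-04; check Q = 2.5470e-04
Then remove 4.2620e-04 M of J.
Step 3:
                  X         G         J
  init       0.1487     1.812  0.002768
  Δ       -4.1706e-04 -2.0853e-04 4.1706e-04
  eq         0.1483     1.812  0.003185
  solve Keq expr → x = 2.0853e-04; check Q = 2.5470e-04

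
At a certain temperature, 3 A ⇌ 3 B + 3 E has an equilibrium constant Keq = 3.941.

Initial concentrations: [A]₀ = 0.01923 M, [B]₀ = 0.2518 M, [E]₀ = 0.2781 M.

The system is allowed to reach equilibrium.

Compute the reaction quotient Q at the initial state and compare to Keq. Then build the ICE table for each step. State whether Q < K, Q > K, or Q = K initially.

Q₀ = 48.29 vs Keq = 3.941 ⇒ Q>K, reverse
Step 1:
                    A           B           E
  Initial     0.01923      0.2518      0.2781
  Change      0.01897    -0.01897    -0.01897
  Equil        0.0382      0.2328      0.2591
  solve Keq expr → x = -0.006322; check Q = 3.941

Q₀ = 48.29; Q > K (proceeds reverse)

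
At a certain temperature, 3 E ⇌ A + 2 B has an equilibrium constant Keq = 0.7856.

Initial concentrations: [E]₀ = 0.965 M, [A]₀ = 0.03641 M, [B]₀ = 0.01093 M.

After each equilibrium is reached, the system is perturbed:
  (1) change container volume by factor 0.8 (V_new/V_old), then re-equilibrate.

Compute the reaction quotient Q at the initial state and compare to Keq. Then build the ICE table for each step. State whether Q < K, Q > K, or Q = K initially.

Q₀ = 4.8404e-06; Q < K (proceeds forward)

Q₀ = 4.8404e-06 vs Keq = 0.7856 ⇒ Q<K, forward
Step 1:
                  E         A         B
  init        0.965   0.03641   0.01093
  Δ         -0.5966    0.1989    0.3977
  eq         0.3684    0.2353    0.4086
  solve Keq expr → x = 0.1989; check Q = 0.7856
Then change container volume by factor 0.8 (V_new/V_old).
Step 2:
                  E         A         B
  init       0.4605    0.2941    0.5108
  Δ               0         0         0
  eq         0.4605    0.2941    0.5108
  solve Keq expr → x = 0; check Q = 0.7856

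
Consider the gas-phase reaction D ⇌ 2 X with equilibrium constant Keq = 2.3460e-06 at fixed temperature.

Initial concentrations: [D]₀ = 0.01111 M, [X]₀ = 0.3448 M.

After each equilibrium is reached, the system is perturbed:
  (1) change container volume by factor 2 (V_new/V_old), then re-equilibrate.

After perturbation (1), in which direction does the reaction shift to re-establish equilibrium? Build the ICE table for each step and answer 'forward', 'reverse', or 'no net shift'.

Q₀ = 10.7 vs Keq = 2.3460e-06 ⇒ Q>K, reverse
Step 1:
                    D           X
  Initial     0.01111      0.3448
  Change       0.1721     -0.3441
  Equil        0.1832  6.5555e-04
  solve Keq expr → x = -0.1721; check Q = 2.3460e-06
Then change container volume by factor 2 (V_new/V_old).
Step 2:
                    D           X
  Initial     0.09159  3.2777e-04
  Change  -6.7799e-05  1.3560e-04
  Equil       0.09152  4.6337e-04
  solve Keq expr → x = 6.7799e-05; check Q = 2.3460e-06

Direction: forward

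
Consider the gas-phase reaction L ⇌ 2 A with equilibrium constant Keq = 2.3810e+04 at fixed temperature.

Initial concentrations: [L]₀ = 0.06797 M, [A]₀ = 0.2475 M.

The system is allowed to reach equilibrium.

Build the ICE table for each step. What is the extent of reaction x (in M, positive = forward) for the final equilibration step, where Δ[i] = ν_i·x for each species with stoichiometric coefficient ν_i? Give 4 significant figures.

x = 0.06796 M

Q₀ = 0.9012 vs Keq = 2.3810e+04 ⇒ Q<K, forward
Step 1:
                   L          A
  Initial    0.06797     0.2475
  Change    -0.06796     0.1359
  Equil   6.1746e-06     0.3834
  solve Keq expr → x = 0.06796; check Q = 2.3810e+04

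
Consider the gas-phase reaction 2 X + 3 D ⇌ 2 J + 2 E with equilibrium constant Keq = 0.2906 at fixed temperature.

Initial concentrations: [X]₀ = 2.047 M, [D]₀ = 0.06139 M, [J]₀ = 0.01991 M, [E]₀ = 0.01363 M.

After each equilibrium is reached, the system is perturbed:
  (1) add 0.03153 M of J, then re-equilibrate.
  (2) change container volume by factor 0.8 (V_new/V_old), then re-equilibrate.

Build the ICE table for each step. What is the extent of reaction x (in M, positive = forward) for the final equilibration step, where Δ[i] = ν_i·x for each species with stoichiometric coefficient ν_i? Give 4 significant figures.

Q₀ = 7.5964e-05 vs Keq = 0.2906 ⇒ Q<K, forward
Step 1:
                   X          D          J          E
  Initial      2.047    0.06139    0.01991    0.01363
  Change    -0.03026   -0.04538    0.03026    0.03026
  Equil        2.017    0.01601    0.05017    0.04389
  solve Keq expr → x = 0.01513; check Q = 0.2906
Then add 0.03153 M of J.
Step 2:
                   X          D          J          E
  Initial      2.017    0.01601     0.0817    0.04389
  Change    0.003043   0.004565  -0.003043  -0.003043
  Equil         2.02    0.02057    0.07865    0.04084
  solve Keq expr → x = -0.001522; check Q = 0.2906
Then change container volume by factor 0.8 (V_new/V_old).
Step 3:
                   X          D          J          E
  Initial      2.525    0.02571    0.09832    0.05105
  Change  -9.3056e-04  -0.001396 9.3056e-04 9.3056e-04
  Equil        2.524    0.02432    0.09925    0.05198
  solve Keq expr → x = 4.6528e-04; check Q = 0.2906

x = 4.6528e-04 M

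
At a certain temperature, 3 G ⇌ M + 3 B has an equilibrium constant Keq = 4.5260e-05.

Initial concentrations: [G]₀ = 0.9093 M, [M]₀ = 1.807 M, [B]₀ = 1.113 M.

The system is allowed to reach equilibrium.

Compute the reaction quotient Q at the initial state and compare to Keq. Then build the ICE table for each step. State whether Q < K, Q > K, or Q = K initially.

Q₀ = 3.314; Q > K (proceeds reverse)

Q₀ = 3.314 vs Keq = 4.5260e-05 ⇒ Q>K, reverse
Step 1:
                    G           M           B
  Initial      0.9093       1.807       1.113
  Change        1.051     -0.3505      -1.051
  Equil         1.961       1.457     0.06164
  solve Keq expr → x = -0.3505; check Q = 4.5260e-05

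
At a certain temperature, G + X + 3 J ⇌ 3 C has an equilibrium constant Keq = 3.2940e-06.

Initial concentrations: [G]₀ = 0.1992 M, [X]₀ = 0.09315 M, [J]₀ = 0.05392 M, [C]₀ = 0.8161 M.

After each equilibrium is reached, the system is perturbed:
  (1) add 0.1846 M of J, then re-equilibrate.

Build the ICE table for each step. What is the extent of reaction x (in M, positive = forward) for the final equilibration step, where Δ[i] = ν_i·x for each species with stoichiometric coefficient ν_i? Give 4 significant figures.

Q₀ = 1.8686e+05 vs Keq = 3.2940e-06 ⇒ Q>K, reverse
Step 1:
                    G           X           J           C
  init         0.1992     0.09315     0.05392      0.8161
  Δ            0.2697      0.2697       0.809      -0.809
  eq           0.4689      0.3628      0.8629    0.007114
  solve Keq expr → x = -0.2697; check Q = 3.2940e-06
Then add 0.1846 M of J.
Step 2:
                    G           X           J           C
  init         0.4689      0.3628       1.048    0.007114
  Δ       -5.0082e-04 -5.0082e-04   -0.001502    0.001502
  eq           0.4684      0.3623       1.046    0.008616
  solve Keq expr → x = 5.0082e-04; check Q = 3.2940e-06

x = 5.0082e-04 M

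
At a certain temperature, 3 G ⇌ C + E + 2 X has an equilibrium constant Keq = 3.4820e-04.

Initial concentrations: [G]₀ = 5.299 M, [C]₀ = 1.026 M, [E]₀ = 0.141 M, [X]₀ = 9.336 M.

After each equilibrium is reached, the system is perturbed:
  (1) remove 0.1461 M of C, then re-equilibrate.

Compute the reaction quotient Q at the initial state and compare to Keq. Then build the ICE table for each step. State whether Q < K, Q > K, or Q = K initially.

Q₀ = 0.08474; Q > K (proceeds reverse)

Q₀ = 0.08474 vs Keq = 3.4820e-04 ⇒ Q>K, reverse
Step 1:
                   G          C          E          X
  init         5.299      1.026      0.141      9.336
  Δ           0.4203    -0.1401    -0.1401    -0.2802
  eq           5.719     0.8859 8.9665e-04      9.056
  solve Keq expr → x = -0.1401; check Q = 3.4820e-04
Then remove 0.1461 M of C.
Step 2:
                   G          C          E          X
  init         5.719     0.7398 8.9665e-04      9.056
  Δ       -5.2932e-04 1.7644e-04 1.7644e-04 3.5288e-04
  eq           5.719       0.74   0.001073      9.056
  solve Keq expr → x = 1.7644e-04; check Q = 3.4820e-04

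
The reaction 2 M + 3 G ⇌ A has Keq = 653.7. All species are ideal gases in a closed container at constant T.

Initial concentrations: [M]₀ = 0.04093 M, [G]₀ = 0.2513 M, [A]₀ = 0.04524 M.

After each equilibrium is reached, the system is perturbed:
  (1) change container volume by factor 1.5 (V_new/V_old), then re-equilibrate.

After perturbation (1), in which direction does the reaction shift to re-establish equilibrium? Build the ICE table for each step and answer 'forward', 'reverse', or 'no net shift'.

Direction: reverse

Q₀ = 1702 vs Keq = 653.7 ⇒ Q>K, reverse
Step 1:
                  M         G         A
  I         0.04093    0.2513   0.04524
  C         0.01339   0.02008 -0.006693
  E         0.05432    0.2714   0.03855
  solve Keq expr → x = -0.006693; check Q = 653.7
Then change container volume by factor 1.5 (V_new/V_old).
Step 2:
                  M         G         A
  I         0.03621    0.1809    0.0257
  C         0.01762   0.02643  -0.00881
  E         0.05383    0.2074   0.01689
  solve Keq expr → x = -0.00881; check Q = 653.7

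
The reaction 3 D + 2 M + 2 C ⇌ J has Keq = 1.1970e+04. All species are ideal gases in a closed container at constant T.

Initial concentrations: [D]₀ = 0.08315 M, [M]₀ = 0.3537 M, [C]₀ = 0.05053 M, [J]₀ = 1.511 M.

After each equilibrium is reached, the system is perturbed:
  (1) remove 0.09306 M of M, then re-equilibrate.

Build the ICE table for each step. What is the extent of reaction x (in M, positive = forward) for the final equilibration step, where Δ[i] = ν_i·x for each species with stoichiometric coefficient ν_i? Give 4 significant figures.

Q₀ = 8.2283e+06 vs Keq = 1.1970e+04 ⇒ Q>K, reverse
Step 1:
                   D          M          C          J
  init       0.08315     0.3537    0.05053      1.511
  Δ           0.1809     0.1206     0.1206   -0.06029
  eq           0.264     0.4743     0.1711      1.451
  solve Keq expr → x = -0.06029; check Q = 1.1970e+04
Then remove 0.09306 M of M.
Step 2:
                   D          M          C          J
  init         0.264     0.3812     0.1711      1.451
  Δ          0.01974    0.01316    0.01316  -0.006579
  eq          0.2838     0.3944     0.1843      1.444
  solve Keq expr → x = -0.006579; check Q = 1.1970e+04

x = -0.006579 M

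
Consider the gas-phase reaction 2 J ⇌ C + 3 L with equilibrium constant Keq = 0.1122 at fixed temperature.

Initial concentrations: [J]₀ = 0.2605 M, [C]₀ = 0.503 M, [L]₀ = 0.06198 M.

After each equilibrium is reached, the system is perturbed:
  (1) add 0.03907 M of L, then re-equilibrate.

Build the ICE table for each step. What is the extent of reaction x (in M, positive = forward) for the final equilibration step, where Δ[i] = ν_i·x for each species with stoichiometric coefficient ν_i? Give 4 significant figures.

Q₀ = 0.001765 vs Keq = 0.1122 ⇒ Q<K, forward
Step 1:
                   J          C          L
  init        0.2605      0.503    0.06198
  Δ         -0.08303    0.04152     0.1245
  eq          0.1775     0.5445     0.1865
  solve Keq expr → x = 0.04152; check Q = 0.1122
Then add 0.03907 M of L.
Step 2:
                   J          C          L
  init        0.1775     0.5445     0.2256
  Δ          0.01736  -0.008678   -0.02603
  eq          0.1948     0.5358     0.1996
  solve Keq expr → x = -0.008678; check Q = 0.1122

x = -0.008678 M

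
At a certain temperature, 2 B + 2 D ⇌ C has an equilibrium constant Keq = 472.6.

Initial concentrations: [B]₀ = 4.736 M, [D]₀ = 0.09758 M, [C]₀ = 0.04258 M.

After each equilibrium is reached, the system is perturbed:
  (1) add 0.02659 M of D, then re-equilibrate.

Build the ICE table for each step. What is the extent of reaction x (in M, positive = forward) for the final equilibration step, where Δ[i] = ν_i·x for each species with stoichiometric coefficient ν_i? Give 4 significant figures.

x = 0.01318 M

Q₀ = 0.1994 vs Keq = 472.6 ⇒ Q<K, forward
Step 1:
                    B           D           C
  I             4.736     0.09758     0.04258
  C          -0.09461    -0.09461      0.0473
  E             4.641    0.002971     0.08988
  solve Keq expr → x = 0.0473; check Q = 472.6
Then add 0.02659 M of D.
Step 2:
                    B           D           C
  I             4.641     0.02956     0.08988
  C          -0.02636    -0.02636     0.01318
  E             4.615      0.0032      0.1031
  solve Keq expr → x = 0.01318; check Q = 472.6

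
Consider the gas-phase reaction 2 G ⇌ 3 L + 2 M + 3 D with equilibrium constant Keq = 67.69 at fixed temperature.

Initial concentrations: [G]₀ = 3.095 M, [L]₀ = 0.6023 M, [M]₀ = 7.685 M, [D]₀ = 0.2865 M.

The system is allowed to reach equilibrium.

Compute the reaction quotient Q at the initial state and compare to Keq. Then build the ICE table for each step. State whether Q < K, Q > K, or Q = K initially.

Q₀ = 0.03168 vs Keq = 67.69 ⇒ Q<K, forward
Step 1:
                   G          L          M          D
  I            3.095     0.6023      7.685     0.2865
  C          -0.6103     0.9155     0.6103     0.9155
  E            2.485      1.518      8.295      1.202
  solve Keq expr → x = 0.3052; check Q = 67.69

Q₀ = 0.03168; Q < K (proceeds forward)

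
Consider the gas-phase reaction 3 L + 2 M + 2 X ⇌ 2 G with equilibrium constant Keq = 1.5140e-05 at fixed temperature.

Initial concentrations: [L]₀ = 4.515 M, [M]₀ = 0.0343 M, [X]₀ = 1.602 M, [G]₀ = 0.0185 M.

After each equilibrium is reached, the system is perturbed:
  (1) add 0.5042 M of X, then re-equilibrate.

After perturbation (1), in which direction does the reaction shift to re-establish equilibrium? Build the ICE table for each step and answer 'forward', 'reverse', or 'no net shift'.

Direction: forward

Q₀ = 0.001232 vs Keq = 1.5140e-05 ⇒ Q>K, reverse
Step 1:
                   L          M          X          G
  Initial      4.515     0.0343      1.602     0.0185
  Change     0.02321    0.01547    0.01547   -0.01547
  Equil        4.538    0.04977      1.617   0.003028
  solve Keq expr → x = -0.007736; check Q = 1.5140e-05
Then add 0.5042 M of X.
Step 2:
                   L          M          X          G
  Initial      4.538    0.04977      2.122   0.003028
  Change   -0.001307 -8.7119e-04 -8.7119e-04 8.7119e-04
  Equil        4.537     0.0489      2.121     0.0039
  solve Keq expr → x = 4.3559e-04; check Q = 1.5140e-05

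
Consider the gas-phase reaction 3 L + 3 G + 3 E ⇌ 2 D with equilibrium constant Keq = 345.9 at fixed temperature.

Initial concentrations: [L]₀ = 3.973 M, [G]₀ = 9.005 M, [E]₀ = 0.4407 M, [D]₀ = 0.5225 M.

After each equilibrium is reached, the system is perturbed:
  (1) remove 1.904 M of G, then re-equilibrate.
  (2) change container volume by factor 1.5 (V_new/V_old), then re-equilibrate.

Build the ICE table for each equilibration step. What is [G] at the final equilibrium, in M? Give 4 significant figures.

[G]_eq = 4.449 M

Q₀ = 6.9652e-05 vs Keq = 345.9 ⇒ Q<K, forward
Step 1:
                   L          G          E          D
  init         3.973      9.005     0.4407     0.5225
  Δ          -0.4366    -0.4366    -0.4366     0.2911
  eq           3.536      8.568   0.004097     0.8136
  solve Keq expr → x = 0.1455; check Q = 345.9
Then remove 1.904 M of G.
Step 2:
                   L          G          E          D
  init         3.536      6.664   0.004097     0.8136
  Δ         0.001165   0.001165   0.001165 -7.7637e-04
  eq           3.538      6.666   0.005262     0.8128
  solve Keq expr → x = -3.8818e-04; check Q = 345.9
Then change container volume by factor 1.5 (V_new/V_old).
Step 3:
                   L          G          E          D
  init         2.358      4.444   0.003508     0.5419
  Δ         0.005455   0.005455   0.005455  -0.003636
  eq           2.364      4.449   0.008963     0.5382
  solve Keq expr → x = -0.001818; check Q = 345.9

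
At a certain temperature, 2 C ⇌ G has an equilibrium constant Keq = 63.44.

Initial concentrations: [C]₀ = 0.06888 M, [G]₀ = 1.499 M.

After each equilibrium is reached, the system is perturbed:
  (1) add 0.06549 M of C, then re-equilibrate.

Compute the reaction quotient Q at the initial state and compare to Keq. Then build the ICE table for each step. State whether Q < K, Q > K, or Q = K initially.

Q₀ = 315.9; Q > K (proceeds reverse)

Q₀ = 315.9 vs Keq = 63.44 ⇒ Q>K, reverse
Step 1:
                  C         G
  I         0.06888     1.499
  C          0.0827  -0.04135
  E          0.1516     1.458
  solve Keq expr → x = -0.04135; check Q = 63.44
Then add 0.06549 M of C.
Step 2:
                  C         G
  I          0.2171     1.458
  C        -0.06384   0.03192
  E          0.1532      1.49
  solve Keq expr → x = 0.03192; check Q = 63.44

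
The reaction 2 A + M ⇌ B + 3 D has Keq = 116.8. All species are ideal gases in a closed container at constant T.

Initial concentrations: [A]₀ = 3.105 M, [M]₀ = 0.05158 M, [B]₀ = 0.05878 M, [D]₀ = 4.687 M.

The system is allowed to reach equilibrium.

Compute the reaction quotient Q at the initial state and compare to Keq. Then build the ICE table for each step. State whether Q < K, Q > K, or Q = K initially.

Q₀ = 12.17 vs Keq = 116.8 ⇒ Q<K, forward
Step 1:
                  A         M         B         D
  Initial     3.105   0.05158   0.05878     4.687
  Change   -0.08231  -0.04116   0.04116    0.1235
  Equil       3.023   0.01042   0.09994      4.81
  solve Keq expr → x = 0.04116; check Q = 116.8

Q₀ = 12.17; Q < K (proceeds forward)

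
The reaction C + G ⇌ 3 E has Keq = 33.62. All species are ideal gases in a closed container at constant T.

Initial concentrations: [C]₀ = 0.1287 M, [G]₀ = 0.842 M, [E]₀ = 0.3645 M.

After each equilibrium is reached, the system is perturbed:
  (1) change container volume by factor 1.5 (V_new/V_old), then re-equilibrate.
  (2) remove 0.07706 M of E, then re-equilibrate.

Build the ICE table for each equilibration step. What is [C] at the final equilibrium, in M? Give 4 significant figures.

Q₀ = 0.4469 vs Keq = 33.62 ⇒ Q<K, forward
Step 1:
                  C         G         E
  Initial    0.1287     0.842    0.3645
  Change    -0.1142   -0.1142    0.3427
  Equil     0.01446    0.7278    0.7072
  solve Keq expr → x = 0.1142; check Q = 33.62
Then change container volume by factor 1.5 (V_new/V_old).
Step 2:
                  C         G         E
  Initial  0.009638    0.4852    0.4715
  Change  -0.002821 -0.002821  0.008463
  Equil    0.006817    0.4824    0.4799
  solve Keq expr → x = 0.002821; check Q = 33.62
Then remove 0.07706 M of E.
Step 3:
                  C         G         E
  Initial  0.006817    0.4824    0.4029
  Change   -0.00253  -0.00253   0.00759
  Equil    0.004287    0.4798    0.4105
  solve Keq expr → x = 0.00253; check Q = 33.62

[C]_eq = 0.004287 M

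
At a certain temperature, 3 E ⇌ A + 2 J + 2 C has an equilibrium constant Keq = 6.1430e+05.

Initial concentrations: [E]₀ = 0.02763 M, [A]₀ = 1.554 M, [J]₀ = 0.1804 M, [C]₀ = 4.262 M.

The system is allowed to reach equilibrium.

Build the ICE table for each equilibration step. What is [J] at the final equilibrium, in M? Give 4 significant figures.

[J]_eq = 0.1909 M

Q₀ = 4.3552e+04 vs Keq = 6.1430e+05 ⇒ Q<K, forward
Step 1:
                    E           A           J           C
  Initial     0.02763       1.554      0.1804       4.262
  Change     -0.01572    0.005241     0.01048     0.01048
  Equil       0.01191       1.559      0.1909       4.272
  solve Keq expr → x = 0.005241; check Q = 6.1430e+05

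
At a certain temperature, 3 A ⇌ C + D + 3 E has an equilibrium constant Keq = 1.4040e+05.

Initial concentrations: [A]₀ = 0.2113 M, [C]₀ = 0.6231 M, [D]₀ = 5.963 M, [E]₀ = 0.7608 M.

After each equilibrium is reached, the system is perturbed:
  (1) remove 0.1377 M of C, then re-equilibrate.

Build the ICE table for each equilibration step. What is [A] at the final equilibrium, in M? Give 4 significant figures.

Q₀ = 173.4 vs Keq = 1.4040e+05 ⇒ Q<K, forward
Step 1:
                   A          C          D          E
  init        0.2113     0.6231      5.963     0.7608
  Δ          -0.1822    0.06074    0.06074     0.1822
  eq         0.02909     0.6838      6.024      0.943
  solve Keq expr → x = 0.06074; check Q = 1.4040e+05
Then remove 0.1377 M of C.
Step 2:
                   A          C          D          E
  init       0.02909     0.5461      6.024      0.943
  Δ         -0.00203 6.7665e-04 6.7665e-04    0.00203
  eq         0.02706     0.5468      6.024      0.945
  solve Keq expr → x = 6.7665e-04; check Q = 1.4040e+05

[A]_eq = 0.02706 M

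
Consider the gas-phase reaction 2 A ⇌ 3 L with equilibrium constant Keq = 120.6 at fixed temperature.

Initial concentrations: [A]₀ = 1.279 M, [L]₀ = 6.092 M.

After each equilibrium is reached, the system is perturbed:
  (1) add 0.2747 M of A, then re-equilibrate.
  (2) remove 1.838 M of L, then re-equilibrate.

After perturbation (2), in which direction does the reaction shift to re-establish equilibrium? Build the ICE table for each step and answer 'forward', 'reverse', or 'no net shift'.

Direction: forward

Q₀ = 138.2 vs Keq = 120.6 ⇒ Q>K, reverse
Step 1:
                    A           L
  init          1.279       6.092
  Δ           0.05998    -0.08997
  eq            1.339       6.002
  solve Keq expr → x = -0.02999; check Q = 120.6
Then add 0.2747 M of A.
Step 2:
                    A           L
  init          1.614       6.002
  Δ           -0.1822      0.2733
  eq            1.431       6.275
  solve Keq expr → x = 0.0911; check Q = 120.6
Then remove 1.838 M of L.
Step 3:
                    A           L
  init          1.431       4.437
  Δ           -0.4013       0.602
  eq             1.03       5.039
  solve Keq expr → x = 0.2007; check Q = 120.6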